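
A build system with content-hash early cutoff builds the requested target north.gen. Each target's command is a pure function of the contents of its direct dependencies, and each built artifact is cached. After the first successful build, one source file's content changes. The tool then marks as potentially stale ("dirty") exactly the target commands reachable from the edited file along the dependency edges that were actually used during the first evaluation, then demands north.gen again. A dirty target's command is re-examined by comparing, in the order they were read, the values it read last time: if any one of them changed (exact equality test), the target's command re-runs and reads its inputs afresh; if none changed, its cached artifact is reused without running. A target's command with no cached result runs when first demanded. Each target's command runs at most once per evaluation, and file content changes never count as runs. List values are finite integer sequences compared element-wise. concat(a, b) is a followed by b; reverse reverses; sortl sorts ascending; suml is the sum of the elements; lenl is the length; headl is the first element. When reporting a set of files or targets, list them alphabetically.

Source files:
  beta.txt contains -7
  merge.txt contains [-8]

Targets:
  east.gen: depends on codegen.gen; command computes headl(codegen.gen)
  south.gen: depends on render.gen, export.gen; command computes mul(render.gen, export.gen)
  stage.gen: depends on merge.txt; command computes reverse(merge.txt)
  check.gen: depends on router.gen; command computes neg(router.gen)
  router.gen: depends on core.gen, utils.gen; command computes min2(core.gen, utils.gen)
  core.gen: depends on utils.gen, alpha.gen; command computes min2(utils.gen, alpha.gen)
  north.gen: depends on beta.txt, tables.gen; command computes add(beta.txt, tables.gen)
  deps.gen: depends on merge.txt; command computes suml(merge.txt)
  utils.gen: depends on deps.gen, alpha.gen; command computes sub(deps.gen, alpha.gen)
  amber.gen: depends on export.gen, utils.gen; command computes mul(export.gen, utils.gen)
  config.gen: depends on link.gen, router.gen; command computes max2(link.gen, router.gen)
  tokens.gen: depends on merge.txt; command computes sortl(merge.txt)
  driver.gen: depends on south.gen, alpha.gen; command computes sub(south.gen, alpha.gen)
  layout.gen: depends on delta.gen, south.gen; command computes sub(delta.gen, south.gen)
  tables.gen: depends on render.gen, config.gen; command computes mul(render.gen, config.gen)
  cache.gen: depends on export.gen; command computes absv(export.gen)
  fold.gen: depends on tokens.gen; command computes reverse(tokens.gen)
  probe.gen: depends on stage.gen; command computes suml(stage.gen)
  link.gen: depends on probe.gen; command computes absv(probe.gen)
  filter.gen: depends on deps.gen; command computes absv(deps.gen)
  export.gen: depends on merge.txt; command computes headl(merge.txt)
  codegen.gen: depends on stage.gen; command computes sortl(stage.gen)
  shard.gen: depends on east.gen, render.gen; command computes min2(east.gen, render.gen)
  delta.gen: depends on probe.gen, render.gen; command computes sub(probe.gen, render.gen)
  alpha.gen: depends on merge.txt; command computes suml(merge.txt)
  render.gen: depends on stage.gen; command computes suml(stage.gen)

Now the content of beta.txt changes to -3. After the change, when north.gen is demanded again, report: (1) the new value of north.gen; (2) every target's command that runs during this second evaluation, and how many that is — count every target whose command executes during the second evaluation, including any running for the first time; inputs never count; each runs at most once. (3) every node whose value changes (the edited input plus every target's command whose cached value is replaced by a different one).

New value of north.gen: -67.
Target commands that run: north.gen — 1 in total.
Values that change: beta.txt, north.gen.

First evaluation (everything demanded from the output):
  alpha.gen = suml([-8]) = -8
  deps.gen = suml([-8]) = -8
  stage.gen = reverse([-8]) = [-8]
  probe.gen = suml([-8]) = -8
  link.gen = absv(-8) = 8
  render.gen = suml([-8]) = -8
  utils.gen = sub(-8, -8) = 0
  core.gen = min2(0, -8) = -8
  router.gen = min2(-8, 0) = -8
  config.gen = max2(8, -8) = 8
  tables.gen = mul(-8, 8) = -64
  north.gen = add(-7, -64) = -71

Propagation after the edit:
  north.gen: runs — beta.txt -7->-3; result -67.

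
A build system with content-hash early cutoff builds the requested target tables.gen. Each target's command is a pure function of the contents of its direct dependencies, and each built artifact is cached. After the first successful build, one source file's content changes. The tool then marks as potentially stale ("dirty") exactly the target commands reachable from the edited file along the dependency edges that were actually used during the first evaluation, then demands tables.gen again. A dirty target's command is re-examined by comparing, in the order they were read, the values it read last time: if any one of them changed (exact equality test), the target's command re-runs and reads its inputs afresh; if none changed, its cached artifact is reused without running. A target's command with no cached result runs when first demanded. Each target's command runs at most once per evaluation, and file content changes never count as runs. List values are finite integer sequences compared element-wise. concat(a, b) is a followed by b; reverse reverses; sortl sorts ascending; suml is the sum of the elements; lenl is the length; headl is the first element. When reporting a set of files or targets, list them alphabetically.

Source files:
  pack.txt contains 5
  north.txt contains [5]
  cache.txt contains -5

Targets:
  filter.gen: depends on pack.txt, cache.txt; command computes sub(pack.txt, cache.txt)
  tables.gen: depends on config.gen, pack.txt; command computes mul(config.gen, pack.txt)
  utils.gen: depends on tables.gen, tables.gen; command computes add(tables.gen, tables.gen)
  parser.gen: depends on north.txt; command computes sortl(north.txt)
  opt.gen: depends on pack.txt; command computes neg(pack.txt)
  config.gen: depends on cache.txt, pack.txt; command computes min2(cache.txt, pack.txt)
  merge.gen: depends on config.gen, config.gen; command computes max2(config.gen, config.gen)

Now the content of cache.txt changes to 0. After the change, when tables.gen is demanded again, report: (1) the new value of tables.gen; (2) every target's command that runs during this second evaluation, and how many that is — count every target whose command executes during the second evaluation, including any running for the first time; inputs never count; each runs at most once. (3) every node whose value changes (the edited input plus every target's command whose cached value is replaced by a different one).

First evaluation (everything demanded from the output):
  config.gen = min2(-5, 5) = -5
  tables.gen = mul(-5, 5) = -25

Propagation after the edit:
  config.gen: runs — cache.txt -5->0; result 0.
  tables.gen: runs — config.gen -5->0; result 0.

New value of tables.gen: 0.
Target commands that run: config.gen, tables.gen — 2 in total.
Values that change: cache.txt, config.gen, tables.gen.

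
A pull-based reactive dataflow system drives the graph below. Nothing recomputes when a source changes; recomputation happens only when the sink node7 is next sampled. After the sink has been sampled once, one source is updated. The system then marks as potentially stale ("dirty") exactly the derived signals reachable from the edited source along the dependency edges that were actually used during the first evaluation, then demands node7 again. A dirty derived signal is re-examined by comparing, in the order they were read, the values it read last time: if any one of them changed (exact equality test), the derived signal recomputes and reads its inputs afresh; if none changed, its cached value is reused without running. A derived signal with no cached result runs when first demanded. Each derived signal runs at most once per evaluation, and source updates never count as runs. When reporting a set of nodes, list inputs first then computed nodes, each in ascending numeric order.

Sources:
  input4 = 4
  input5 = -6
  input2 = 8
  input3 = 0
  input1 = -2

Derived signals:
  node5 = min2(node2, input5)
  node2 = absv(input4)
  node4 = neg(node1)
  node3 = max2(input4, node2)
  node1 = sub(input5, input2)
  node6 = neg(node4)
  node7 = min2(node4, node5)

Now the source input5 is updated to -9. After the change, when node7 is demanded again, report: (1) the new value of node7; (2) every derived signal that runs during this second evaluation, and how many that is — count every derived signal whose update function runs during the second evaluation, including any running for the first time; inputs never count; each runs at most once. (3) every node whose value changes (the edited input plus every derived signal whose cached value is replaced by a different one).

New value of node7: -9.
Derived signals that run: node1, node4, node5, node7 — 4 in total.
Values that change: input5, node1, node4, node5, node7.

First evaluation (everything demanded from the output):
  node1 = sub(-6, 8) = -14
  node2 = absv(4) = 4
  node4 = neg(-14) = 14
  node5 = min2(4, -6) = -6
  node7 = min2(14, -6) = -6

Propagation after the edit:
  node1: runs — input5 -6->-9; result -17.
  node4: runs — node1 -14->-17; result 17.
  node5: runs — input5 -6->-9; result -9.
  node7: runs — node4 14->17; node5 -6->-9; result -9.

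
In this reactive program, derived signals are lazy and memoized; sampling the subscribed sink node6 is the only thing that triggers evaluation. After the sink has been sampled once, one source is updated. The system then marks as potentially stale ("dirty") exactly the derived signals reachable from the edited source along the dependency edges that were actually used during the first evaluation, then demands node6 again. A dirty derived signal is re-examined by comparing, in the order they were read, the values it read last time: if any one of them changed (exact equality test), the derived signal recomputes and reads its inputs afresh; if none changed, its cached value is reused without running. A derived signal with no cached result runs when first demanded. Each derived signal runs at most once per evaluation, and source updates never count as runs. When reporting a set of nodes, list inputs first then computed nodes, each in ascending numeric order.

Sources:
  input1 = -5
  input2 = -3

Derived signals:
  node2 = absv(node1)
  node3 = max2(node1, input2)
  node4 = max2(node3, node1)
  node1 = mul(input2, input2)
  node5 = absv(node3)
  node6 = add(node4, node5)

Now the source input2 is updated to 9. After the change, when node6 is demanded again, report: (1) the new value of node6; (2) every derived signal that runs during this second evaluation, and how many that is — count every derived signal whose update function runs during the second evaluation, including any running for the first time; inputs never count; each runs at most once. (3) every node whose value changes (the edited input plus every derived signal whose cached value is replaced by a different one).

Demanding node6 again yields 162.
5 derived signals run: node1, node3, node4, node5, node6.
The nodes whose values change: input2, node1, node3, node4, node5, node6.

First demand of the output computes:
  node1 = mul(-3, -3) = 9
  node3 = max2(9, -3) = 9
  node4 = max2(9, 9) = 9
  node5 = absv(9) = 9
  node6 = add(9, 9) = 18

After the edit, cleaning proceeds:
  node1: a read changed (input2 -3->9; input2 -3->9) — executes, giving 81.
  node3: a read changed (node1 9->81; input2 -3->9) — executes, giving 81.
  node4: a read changed (node3 9->81; node1 9->81) — executes, giving 81.
  node5: a read changed (node3 9->81) — executes, giving 81.
  node6: a read changed (node4 9->81; node5 9->81) — executes, giving 162.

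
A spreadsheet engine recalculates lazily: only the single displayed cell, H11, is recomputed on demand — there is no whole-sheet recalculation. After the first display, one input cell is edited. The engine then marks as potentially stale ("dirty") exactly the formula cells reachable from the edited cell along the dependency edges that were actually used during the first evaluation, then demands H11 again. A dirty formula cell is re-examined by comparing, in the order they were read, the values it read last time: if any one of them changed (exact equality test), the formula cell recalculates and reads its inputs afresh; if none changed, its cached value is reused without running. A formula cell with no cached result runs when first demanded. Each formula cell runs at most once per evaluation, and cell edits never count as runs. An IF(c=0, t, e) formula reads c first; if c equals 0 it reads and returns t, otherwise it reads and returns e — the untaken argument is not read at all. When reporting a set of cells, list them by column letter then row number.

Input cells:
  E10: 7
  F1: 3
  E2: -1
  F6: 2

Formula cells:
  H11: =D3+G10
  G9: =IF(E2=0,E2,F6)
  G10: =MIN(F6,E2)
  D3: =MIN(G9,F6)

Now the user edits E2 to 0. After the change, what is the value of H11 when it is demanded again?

New value of H11: 0.

First evaluation (everything demanded from the output):
  G9 = IF(E2=0: E2=-1 -> else branch F6) = 2
  D3 = MIN(2, 2) = 2
  G10 = MIN(2, -1) = -1
  H11 = 2 + -1 = 1

Propagation after the edit:
  G9: runs — E2 -1->0; result 0.
  D3: runs — G9 2->0; result 0.
  G10: runs — E2 -1->0; result 0.
  H11: runs — D3 2->0; G10 -1->0; result 0.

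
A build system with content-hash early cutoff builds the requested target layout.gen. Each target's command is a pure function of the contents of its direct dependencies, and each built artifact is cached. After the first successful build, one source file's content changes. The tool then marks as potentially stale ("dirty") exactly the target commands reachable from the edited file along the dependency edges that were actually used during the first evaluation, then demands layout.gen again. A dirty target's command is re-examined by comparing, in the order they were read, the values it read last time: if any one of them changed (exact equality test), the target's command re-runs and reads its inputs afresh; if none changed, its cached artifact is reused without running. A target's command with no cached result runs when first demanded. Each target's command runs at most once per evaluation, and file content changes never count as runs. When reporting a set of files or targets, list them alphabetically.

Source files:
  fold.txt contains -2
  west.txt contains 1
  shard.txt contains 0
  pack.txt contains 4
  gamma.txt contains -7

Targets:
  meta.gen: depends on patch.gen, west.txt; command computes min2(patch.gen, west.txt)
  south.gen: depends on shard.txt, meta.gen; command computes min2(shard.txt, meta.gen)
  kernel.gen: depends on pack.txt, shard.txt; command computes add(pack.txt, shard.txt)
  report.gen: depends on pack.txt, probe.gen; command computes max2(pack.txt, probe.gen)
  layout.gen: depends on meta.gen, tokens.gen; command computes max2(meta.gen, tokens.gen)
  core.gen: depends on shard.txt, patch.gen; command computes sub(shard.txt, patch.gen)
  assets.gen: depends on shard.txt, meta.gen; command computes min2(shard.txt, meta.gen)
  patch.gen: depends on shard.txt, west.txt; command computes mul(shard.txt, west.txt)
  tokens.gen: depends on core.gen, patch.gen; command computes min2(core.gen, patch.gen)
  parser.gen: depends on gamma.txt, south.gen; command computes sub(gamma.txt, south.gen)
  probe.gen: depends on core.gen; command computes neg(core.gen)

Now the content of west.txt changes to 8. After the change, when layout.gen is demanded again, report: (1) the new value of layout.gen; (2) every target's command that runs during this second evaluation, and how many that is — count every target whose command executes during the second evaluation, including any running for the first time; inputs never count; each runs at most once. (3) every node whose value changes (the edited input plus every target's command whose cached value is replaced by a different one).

New value of layout.gen: 0.
Target commands that run: meta.gen, patch.gen — 2 in total.
Values that change: west.txt.
Key observation: the cutoff stops propagation at core.gen — its inputs' values are unchanged, so it reuses its cache.

First evaluation (everything demanded from the output):
  patch.gen = mul(0, 1) = 0
  core.gen = sub(0, 0) = 0
  meta.gen = min2(0, 1) = 0
  tokens.gen = min2(0, 0) = 0
  layout.gen = max2(0, 0) = 0

Propagation after the edit:
  patch.gen: runs — west.txt 1->8; result 0 (same value as before).
  core.gen: checked — values it read are unchanged (shard.txt unchanged, patch.gen unchanged); reused cached 0 without running.
  meta.gen: runs — west.txt 1->8; result 0 (same value as before).
  tokens.gen: checked — values it read are unchanged (core.gen unchanged, patch.gen unchanged); reused cached 0 without running.
  layout.gen: checked — values it read are unchanged (meta.gen unchanged, tokens.gen unchanged); reused cached 0 without running.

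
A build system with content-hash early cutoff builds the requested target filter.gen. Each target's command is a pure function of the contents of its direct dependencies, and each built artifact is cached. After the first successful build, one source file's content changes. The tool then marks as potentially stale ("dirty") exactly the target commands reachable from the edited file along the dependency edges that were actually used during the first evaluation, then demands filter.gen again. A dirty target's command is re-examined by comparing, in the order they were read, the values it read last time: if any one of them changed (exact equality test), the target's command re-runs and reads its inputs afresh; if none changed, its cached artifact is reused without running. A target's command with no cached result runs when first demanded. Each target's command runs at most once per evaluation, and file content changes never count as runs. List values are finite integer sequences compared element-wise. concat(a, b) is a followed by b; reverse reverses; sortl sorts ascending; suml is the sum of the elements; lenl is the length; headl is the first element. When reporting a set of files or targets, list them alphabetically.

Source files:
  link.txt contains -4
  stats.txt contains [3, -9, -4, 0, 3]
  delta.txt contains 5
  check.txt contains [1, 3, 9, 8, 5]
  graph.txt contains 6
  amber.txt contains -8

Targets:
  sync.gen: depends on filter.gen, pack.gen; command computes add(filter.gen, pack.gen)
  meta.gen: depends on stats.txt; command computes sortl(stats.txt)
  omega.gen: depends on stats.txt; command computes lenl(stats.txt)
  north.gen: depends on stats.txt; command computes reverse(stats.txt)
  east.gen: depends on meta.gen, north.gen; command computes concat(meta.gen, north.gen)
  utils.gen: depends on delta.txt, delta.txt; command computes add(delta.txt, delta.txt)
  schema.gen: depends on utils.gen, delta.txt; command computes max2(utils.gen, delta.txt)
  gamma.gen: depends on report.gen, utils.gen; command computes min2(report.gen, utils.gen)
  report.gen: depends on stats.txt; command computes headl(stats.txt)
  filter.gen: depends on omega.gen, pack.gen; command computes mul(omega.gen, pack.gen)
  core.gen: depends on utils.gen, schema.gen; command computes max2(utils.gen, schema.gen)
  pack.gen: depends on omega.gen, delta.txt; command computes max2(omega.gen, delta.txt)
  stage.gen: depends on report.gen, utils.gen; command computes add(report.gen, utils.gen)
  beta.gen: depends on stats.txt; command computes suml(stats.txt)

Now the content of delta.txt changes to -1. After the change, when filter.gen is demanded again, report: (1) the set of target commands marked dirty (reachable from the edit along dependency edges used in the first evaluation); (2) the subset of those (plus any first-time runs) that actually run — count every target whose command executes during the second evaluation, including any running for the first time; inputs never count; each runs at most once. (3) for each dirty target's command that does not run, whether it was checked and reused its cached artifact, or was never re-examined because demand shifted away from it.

First evaluation (everything demanded from the output):
  omega.gen = lenl([3, -9, -4, 0, 3]) = 5
  pack.gen = max2(5, 5) = 5
  filter.gen = mul(5, 5) = 25

Propagation after the edit:
  pack.gen: runs — delta.txt 5->-1; result 5 (same value as before).
  filter.gen: checked — values it read are unchanged (omega.gen unchanged, pack.gen unchanged); reused cached 25 without running.

Key observation: the change is absorbed at pack.gen — it re-runs but produces the same value, and the output's value is unchanged.

Marked dirty: filter.gen, pack.gen.
Target commands that run: pack.gen — 1 in total.
Checked but reused from cache: filter.gen.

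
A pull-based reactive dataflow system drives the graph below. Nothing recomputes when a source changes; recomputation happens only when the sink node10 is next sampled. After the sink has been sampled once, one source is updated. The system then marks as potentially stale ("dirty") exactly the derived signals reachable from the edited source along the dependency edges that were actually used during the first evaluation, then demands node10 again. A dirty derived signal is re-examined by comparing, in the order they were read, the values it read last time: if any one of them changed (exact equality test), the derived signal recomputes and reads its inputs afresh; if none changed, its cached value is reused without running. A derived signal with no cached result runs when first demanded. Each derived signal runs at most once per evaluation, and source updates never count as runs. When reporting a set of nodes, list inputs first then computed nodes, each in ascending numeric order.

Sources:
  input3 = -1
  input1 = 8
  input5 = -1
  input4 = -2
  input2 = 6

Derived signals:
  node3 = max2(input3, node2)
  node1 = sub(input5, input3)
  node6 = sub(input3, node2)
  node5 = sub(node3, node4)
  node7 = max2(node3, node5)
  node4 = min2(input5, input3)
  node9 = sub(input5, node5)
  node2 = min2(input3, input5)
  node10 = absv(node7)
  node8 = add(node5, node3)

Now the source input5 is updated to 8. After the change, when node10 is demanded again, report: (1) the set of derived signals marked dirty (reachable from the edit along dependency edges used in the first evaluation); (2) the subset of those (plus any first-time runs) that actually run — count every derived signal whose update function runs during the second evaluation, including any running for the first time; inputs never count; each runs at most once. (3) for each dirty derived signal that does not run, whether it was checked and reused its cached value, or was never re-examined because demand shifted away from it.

Marked dirty: node2, node3, node4, node5, node7, node10.
Derived signals that run: node2, node4 — 2 in total.
Checked but reused from cache: node3, node5, node7, node10.
Key observation: the cutoff stops propagation at node3 — its inputs' values are unchanged, so it reuses its cache.

First evaluation (everything demanded from the output):
  node2 = min2(-1, -1) = -1
  node3 = max2(-1, -1) = -1
  node4 = min2(-1, -1) = -1
  node5 = sub(-1, -1) = 0
  node7 = max2(-1, 0) = 0
  node10 = absv(0) = 0

Propagation after the edit:
  node2: runs — input5 -1->8; result -1 (same value as before).
  node3: checked — values it read are unchanged (input3 unchanged, node2 unchanged); reused cached -1 without running.
  node4: runs — input5 -1->8; result -1 (same value as before).
  node5: checked — values it read are unchanged (node3 unchanged, node4 unchanged); reused cached 0 without running.
  node7: checked — values it read are unchanged (node3 unchanged, node5 unchanged); reused cached 0 without running.
  node10: checked — values it read are unchanged (node7 unchanged); reused cached 0 without running.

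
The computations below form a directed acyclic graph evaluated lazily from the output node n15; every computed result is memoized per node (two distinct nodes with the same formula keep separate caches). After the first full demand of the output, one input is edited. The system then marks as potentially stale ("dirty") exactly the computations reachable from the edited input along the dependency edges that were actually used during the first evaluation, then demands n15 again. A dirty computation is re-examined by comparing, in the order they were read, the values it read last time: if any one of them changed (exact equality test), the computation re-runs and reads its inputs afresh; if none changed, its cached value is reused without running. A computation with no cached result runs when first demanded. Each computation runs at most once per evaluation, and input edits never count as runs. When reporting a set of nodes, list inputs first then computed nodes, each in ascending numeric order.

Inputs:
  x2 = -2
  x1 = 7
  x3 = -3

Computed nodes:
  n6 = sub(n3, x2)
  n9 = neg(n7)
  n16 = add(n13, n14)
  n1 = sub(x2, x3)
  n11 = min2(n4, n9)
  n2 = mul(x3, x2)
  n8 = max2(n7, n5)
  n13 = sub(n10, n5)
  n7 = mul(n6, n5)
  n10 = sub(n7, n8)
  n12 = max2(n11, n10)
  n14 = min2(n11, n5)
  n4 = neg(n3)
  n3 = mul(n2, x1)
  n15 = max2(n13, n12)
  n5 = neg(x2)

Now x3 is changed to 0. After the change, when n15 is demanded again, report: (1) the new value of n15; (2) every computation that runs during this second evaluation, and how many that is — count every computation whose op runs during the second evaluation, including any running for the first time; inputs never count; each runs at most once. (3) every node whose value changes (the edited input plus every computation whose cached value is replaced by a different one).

Demanding n15 again yields 0.
10 computations run: n2, n3, n4, n6, n7, n8, n9, n10, n11, n12.
The nodes whose values change: x3, n2, n3, n4, n6, n7, n8, n9, n11.
Note where the cutoff bites: n13 is checked, finds nothing changed, and keeps its cache.

First demand of the output computes:
  n2 = mul(-3, -2) = 6
  n3 = mul(6, 7) = 42
  n4 = neg(42) = -42
  n5 = neg(-2) = 2
  n6 = sub(42, -2) = 44
  n7 = mul(44, 2) = 88
  n8 = max2(88, 2) = 88
  n9 = neg(88) = -88
  n10 = sub(88, 88) = 0
  n11 = min2(-42, -88) = -88
  n12 = max2(-88, 0) = 0
  n13 = sub(0, 2) = -2
  n15 = max2(-2, 0) = 0

After the edit, cleaning proceeds:
  n2: a read changed (x3 -3->0) — executes, giving 0.
  n3: a read changed (n2 6->0) — executes, giving 0.
  n4: a read changed (n3 42->0) — executes, giving 0.
  n6: a read changed (n3 42->0) — executes, giving 2.
  n7: a read changed (n6 44->2) — executes, giving 4.
  n8: a read changed (n7 88->4) — executes, giving 4.
  n9: a read changed (n7 88->4) — executes, giving -4.
  n10: a read changed (n7 88->4; n8 88->4) — executes, giving 0 — identical to its old value.
  n11: a read changed (n4 -42->0; n9 -88->-4) — executes, giving -4.
  n12: a read changed (n11 -88->-4) — executes, giving 0 — identical to its old value.
  n13: dirty, but its reads are unchanged (n10 unchanged, n5 unchanged); cached -2 stands.
  n15: dirty, but its reads are unchanged (n13 unchanged, n12 unchanged); cached 0 stands.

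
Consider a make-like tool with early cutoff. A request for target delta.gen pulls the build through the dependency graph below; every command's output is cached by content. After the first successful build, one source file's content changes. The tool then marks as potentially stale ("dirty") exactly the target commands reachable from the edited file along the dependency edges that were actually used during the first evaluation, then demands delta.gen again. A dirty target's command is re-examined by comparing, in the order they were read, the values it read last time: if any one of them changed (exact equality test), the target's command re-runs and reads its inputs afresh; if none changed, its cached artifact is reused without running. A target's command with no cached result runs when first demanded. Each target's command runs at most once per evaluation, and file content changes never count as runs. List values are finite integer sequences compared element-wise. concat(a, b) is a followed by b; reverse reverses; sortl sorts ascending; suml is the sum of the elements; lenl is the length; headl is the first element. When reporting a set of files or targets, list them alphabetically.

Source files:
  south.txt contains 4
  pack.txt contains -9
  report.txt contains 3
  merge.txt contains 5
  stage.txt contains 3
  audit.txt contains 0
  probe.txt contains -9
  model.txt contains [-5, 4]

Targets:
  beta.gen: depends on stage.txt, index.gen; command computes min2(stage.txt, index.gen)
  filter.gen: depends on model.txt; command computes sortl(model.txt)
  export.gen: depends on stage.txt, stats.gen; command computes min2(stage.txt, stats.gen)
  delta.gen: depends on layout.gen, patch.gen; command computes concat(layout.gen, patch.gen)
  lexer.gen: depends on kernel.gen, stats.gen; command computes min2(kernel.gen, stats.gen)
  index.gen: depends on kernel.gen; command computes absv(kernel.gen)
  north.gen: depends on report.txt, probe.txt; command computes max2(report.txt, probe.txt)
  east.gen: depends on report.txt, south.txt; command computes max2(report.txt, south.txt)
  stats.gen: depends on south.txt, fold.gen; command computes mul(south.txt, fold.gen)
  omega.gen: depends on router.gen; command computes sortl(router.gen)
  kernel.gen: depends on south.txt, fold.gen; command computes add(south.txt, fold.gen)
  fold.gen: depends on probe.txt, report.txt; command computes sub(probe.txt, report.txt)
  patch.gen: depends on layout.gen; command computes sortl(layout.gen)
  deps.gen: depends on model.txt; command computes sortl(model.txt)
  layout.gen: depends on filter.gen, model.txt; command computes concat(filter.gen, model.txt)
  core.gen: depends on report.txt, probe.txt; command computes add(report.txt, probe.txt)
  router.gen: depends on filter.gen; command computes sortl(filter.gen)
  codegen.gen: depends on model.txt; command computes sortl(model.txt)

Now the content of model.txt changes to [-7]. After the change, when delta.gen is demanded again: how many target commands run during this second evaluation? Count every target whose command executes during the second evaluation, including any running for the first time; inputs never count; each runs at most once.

First demand of the output computes:
  filter.gen = sortl([-5, 4]) = [-5, 4]
  layout.gen = concat([-5, 4], [-5, 4]) = [-5, 4, -5, 4]
  patch.gen = sortl([-5, 4, -5, 4]) = [-5, -5, 4, 4]
  delta.gen = concat([-5, 4, -5, 4], [-5, -5, 4, 4]) = [-5, 4, -5, 4, -5, -5, 4, 4]

After the edit, cleaning proceeds:
  filter.gen: a read changed (model.txt [-5, 4]->[-7]) — executes, giving [-7].
  layout.gen: a read changed (filter.gen [-5, 4]->[-7]; model.txt [-5, 4]->[-7]) — executes, giving [-7, -7].
  patch.gen: a read changed (layout.gen [-5, 4, -5, 4]->[-7, -7]) — executes, giving [-7, -7].
  delta.gen: a read changed (layout.gen [-5, 4, -5, 4]->[-7, -7]; patch.gen [-5, -5, 4, 4]->[-7, -7]) — executes, giving [-7, -7, -7, -7].

4 target commands run: delta.gen, filter.gen, layout.gen, patch.gen.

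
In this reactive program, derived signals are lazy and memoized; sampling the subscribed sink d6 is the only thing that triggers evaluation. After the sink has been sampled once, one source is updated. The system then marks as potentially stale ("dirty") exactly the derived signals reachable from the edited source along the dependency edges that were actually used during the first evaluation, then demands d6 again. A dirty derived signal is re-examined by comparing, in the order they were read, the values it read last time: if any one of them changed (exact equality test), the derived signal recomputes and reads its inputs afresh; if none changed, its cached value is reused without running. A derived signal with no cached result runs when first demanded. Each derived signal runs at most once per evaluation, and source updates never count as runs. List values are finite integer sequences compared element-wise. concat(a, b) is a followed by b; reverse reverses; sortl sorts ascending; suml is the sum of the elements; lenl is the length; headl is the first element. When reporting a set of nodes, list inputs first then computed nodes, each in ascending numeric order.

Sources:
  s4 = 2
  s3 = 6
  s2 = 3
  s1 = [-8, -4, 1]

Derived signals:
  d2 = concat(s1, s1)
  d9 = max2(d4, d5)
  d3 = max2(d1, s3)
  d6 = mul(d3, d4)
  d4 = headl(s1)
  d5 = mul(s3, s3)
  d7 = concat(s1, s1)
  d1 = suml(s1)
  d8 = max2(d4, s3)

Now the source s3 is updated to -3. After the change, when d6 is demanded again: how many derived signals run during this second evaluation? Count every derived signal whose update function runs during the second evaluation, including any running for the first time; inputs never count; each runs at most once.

2 derived signals run: d3, d6.

First demand of the output computes:
  d1 = suml([-8, -4, 1]) = -11
  d3 = max2(-11, 6) = 6
  d4 = headl([-8, -4, 1]) = -8
  d6 = mul(6, -8) = -48

After the edit, cleaning proceeds:
  d3: a read changed (s3 6->-3) — executes, giving -3.
  d6: a read changed (d3 6->-3) — executes, giving 24.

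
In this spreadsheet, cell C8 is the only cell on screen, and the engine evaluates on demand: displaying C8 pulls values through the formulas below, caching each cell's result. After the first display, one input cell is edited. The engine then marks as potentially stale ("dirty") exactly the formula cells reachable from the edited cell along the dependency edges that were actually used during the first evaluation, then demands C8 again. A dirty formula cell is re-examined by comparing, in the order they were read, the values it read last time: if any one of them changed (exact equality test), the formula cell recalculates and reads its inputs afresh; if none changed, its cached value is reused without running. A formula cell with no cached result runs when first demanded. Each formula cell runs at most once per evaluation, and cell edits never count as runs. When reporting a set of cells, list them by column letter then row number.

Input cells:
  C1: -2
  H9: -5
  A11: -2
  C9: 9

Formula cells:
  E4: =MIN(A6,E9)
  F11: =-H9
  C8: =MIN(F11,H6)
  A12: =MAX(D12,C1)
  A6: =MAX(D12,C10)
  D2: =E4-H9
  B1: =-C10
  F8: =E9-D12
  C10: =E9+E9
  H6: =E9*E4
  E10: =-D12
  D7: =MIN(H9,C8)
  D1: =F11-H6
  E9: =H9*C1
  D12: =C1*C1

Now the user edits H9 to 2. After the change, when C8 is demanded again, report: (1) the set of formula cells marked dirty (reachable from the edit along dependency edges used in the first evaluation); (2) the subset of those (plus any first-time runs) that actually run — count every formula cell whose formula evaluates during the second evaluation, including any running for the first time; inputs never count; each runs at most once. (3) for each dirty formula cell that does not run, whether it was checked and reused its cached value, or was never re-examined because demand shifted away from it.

Dirty set: A6, C8, C10, E4, E9, F11, H6.
Run set: A6, C8, C10, E4, E9, F11, H6 (7 run).
All dirty formula cells ended up running.

Initial pass — values computed on the first demand:
  D12 = -2 * -2 = 4
  E9 = -5 * -2 = 10
  C10 = 10 + 10 = 20
  A6 = MAX(4, 20) = 20
  E4 = MIN(20, 10) = 10
  F11 = -(-5) = 5
  H6 = 10 * 10 = 100
  C8 = MIN(5, 100) = 5

Second demand — change propagation:
  E9: re-runs because H9 -5->2; new result -4.
  C10: re-runs because E9 10->-4; E9 10->-4; new result -8.
  A6: re-runs because C10 20->-8; new result 4.
  E4: re-runs because A6 20->4; E9 10->-4; new result -4.
  F11: re-runs because H9 -5->2; new result -2.
  H6: re-runs because E9 10->-4; E4 10->-4; new result 16.
  C8: re-runs because F11 5->-2; H6 100->16; new result -2.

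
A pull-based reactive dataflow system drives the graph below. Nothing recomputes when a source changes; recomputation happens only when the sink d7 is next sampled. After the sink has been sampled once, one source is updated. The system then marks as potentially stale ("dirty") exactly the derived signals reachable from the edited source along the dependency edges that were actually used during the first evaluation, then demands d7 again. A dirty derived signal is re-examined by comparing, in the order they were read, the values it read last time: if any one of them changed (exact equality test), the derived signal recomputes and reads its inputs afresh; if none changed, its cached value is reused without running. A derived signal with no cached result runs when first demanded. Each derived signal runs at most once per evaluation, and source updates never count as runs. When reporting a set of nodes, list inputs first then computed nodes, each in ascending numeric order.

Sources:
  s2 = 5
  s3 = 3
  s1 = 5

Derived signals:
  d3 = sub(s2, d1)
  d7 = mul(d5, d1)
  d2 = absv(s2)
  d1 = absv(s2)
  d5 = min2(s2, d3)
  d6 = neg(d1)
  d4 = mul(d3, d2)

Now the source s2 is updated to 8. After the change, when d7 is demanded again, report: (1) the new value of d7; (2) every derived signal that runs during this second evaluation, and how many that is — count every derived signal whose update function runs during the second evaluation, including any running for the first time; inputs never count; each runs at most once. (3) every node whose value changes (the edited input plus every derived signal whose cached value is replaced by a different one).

New value of d7: 0.
Derived signals that run: d1, d3, d5, d7 — 4 in total.
Values that change: s2, d1.

First evaluation (everything demanded from the output):
  d1 = absv(5) = 5
  d3 = sub(5, 5) = 0
  d5 = min2(5, 0) = 0
  d7 = mul(0, 5) = 0

Propagation after the edit:
  d1: runs — s2 5->8; result 8.
  d3: runs — s2 5->8; d1 5->8; result 0 (same value as before).
  d5: runs — s2 5->8; result 0 (same value as before).
  d7: runs — d1 5->8; result 0 (same value as before).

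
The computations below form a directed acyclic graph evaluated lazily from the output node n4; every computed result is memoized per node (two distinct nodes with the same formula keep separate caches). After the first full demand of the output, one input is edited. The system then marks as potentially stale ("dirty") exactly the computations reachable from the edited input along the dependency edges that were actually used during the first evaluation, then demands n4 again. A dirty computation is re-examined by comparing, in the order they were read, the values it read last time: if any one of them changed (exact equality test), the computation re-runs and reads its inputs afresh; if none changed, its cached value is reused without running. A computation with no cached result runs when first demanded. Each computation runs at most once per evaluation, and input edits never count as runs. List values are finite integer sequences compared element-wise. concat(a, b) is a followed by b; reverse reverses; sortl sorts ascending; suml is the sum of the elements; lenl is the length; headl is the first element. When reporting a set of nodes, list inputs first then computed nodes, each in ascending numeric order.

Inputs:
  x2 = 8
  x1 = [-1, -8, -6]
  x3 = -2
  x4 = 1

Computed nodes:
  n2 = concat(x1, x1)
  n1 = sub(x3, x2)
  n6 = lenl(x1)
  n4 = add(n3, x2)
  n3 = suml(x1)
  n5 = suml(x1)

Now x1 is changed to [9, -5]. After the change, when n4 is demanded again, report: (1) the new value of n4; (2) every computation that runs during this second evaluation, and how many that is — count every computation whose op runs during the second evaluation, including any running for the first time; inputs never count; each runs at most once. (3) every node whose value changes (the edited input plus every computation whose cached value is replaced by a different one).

First demand of the output computes:
  n3 = suml([-1, -8, -6]) = -15
  n4 = add(-15, 8) = -7

After the edit, cleaning proceeds:
  n3: a read changed (x1 [-1, -8, -6]->[9, -5]) — executes, giving 4.
  n4: a read changed (n3 -15->4) — executes, giving 12.

Demanding n4 again yields 12.
2 computations run: n3, n4.
The nodes whose values change: x1, n3, n4.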